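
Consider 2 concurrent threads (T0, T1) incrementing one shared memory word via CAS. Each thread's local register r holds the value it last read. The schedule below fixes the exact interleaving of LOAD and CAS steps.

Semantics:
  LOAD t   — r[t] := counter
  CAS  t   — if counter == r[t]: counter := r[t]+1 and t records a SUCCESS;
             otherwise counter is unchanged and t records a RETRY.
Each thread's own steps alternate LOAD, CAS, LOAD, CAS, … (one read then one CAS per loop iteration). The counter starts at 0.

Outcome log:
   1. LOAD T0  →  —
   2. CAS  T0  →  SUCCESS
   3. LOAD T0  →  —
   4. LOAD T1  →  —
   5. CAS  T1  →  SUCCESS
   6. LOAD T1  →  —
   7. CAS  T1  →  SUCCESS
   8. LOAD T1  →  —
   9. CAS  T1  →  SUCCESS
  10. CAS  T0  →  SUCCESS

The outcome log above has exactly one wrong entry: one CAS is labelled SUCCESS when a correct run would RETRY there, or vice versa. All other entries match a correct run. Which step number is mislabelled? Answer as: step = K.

Re-executing:
T0 LOAD — after: cnt=0, r=0 — load
T0 CAS — after: cnt=1, r=0 — ok
T0 LOAD — after: cnt=1, r=1 — load
T1 LOAD — after: cnt=1, r=1 — load
T1 CAS — after: cnt=2, r=1 — ok
T1 LOAD — after: cnt=2, r=2 — load
T1 CAS — after: cnt=3, r=2 — ok
T1 LOAD — after: cnt=3, r=3 — load
T1 CAS — after: cnt=4, r=3 — ok
T0 CAS — after: cnt=4, r=1 — retry
Log disagrees first at step 10.

step = 10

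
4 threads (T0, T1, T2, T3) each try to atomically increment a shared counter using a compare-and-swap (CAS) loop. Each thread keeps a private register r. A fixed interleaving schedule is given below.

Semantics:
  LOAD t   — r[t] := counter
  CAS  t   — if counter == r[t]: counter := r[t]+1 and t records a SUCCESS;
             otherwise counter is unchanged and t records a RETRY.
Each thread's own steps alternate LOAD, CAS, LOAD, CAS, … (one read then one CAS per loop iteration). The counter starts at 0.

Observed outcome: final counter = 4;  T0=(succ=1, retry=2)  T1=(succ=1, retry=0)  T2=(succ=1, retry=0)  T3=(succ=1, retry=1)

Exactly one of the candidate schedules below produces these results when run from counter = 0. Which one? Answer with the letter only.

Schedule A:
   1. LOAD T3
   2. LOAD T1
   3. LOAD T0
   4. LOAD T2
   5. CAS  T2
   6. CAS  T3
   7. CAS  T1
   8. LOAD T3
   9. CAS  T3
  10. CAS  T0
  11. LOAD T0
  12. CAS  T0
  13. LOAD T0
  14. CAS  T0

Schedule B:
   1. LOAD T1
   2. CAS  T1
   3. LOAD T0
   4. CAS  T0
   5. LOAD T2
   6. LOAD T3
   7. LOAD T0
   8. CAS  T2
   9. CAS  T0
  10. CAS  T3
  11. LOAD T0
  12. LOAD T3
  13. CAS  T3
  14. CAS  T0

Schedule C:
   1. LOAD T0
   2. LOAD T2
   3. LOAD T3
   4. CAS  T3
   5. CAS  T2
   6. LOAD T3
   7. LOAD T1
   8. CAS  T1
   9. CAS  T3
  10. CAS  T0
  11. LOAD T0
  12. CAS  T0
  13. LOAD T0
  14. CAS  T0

B

Run B:
#1 T1 reads 0
#2 T1 CAS(0→1) writes; counter now 1
#3 T0 reads 1
#4 T0 CAS(1→2) writes; counter now 2
#5 T2 reads 2
#6 T3 reads 2
#7 T0 reads 2
#8 T2 CAS(2→3) writes; counter now 3
#9 T0 CAS(2→3) fails; counter now 3
#10 T3 CAS(2→3) fails; counter now 3
#11 T0 reads 3
#12 T3 reads 3
#13 T3 CAS(3→4) writes; counter now 4
#14 T0 CAS(3→4) fails; counter now 4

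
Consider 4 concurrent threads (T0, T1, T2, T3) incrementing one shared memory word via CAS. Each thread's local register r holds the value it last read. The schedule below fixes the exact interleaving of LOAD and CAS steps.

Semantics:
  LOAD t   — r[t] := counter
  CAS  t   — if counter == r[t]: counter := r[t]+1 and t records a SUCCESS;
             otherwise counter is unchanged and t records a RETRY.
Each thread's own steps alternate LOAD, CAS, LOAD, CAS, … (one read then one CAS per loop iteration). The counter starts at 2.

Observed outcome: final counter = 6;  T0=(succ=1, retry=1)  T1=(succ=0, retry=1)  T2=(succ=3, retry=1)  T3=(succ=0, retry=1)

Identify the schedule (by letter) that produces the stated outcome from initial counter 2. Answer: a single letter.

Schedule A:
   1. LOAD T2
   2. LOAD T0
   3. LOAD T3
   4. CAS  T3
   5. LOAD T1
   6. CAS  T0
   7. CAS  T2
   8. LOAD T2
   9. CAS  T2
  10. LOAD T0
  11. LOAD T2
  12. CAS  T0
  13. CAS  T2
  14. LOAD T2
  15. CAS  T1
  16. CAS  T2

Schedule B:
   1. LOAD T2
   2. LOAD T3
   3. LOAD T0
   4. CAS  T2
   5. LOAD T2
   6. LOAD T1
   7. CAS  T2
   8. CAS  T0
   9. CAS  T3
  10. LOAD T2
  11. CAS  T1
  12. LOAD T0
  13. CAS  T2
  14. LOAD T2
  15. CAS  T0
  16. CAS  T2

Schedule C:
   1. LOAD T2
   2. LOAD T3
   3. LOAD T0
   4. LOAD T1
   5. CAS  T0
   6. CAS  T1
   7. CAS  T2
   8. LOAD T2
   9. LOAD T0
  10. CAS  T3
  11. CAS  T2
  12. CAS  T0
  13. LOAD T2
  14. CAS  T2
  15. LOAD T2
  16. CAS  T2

Tracing schedule C:
#1 T2 reads 2
#2 T3 reads 2
#3 T0 reads 2
#4 T1 reads 2
#5 T0 CAS(2→3) writes; counter now 3
#6 T1 CAS(2→3) fails; counter now 3
#7 T2 CAS(2→3) fails; counter now 3
#8 T2 reads 3
#9 T0 reads 3
#10 T3 CAS(2→3) fails; counter now 3
#11 T2 CAS(3→4) writes; counter now 4
#12 T0 CAS(3→4) fails; counter now 4
#13 T2 reads 4
#14 T2 CAS(4→5) writes; counter now 5
#15 T2 reads 5
#16 T2 CAS(5→6) writes; counter now 6

C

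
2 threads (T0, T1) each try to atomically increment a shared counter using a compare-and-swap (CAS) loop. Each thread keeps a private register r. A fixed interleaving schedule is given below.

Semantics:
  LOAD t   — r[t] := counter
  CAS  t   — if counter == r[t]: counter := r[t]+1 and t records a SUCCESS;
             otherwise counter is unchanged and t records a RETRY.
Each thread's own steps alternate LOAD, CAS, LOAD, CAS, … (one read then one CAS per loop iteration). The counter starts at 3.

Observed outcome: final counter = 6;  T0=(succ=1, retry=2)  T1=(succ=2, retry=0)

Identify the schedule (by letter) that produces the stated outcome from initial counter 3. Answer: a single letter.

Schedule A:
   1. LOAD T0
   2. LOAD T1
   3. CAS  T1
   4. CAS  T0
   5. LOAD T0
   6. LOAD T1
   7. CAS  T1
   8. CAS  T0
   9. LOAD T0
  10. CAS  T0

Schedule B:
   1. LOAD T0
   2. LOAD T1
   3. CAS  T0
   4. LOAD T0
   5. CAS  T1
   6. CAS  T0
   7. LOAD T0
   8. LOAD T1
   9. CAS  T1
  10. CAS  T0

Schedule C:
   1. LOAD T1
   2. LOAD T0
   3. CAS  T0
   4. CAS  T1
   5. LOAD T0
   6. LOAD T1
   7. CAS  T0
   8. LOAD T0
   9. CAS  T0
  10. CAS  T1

Tracing schedule A:
T0 LOAD — after: cnt=3, r=3 — load
T1 LOAD — after: cnt=3, r=3 — load
T1 CAS — after: cnt=4, r=3 — ok
T0 CAS — after: cnt=4, r=3 — retry
T0 LOAD — after: cnt=4, r=4 — load
T1 LOAD — after: cnt=4, r=4 — load
T1 CAS — after: cnt=5, r=4 — ok
T0 CAS — after: cnt=5, r=4 — retry
T0 LOAD — after: cnt=5, r=5 — load
T0 CAS — after: cnt=6, r=5 — ok

A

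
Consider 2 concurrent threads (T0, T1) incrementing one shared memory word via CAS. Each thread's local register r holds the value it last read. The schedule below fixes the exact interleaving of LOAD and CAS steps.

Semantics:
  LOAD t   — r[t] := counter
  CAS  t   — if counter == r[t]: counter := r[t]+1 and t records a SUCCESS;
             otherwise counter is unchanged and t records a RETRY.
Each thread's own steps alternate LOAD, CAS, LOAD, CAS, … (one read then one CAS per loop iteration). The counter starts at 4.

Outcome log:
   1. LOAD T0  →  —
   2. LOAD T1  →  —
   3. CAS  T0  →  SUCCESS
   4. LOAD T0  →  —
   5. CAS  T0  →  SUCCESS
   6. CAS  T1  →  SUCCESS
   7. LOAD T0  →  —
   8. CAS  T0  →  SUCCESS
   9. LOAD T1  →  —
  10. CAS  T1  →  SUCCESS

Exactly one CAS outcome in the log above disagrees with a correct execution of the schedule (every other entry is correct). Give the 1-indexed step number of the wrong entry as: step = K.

step = 6

Reference trace:
1. LOAD T0 → mem=4 r[T0]=4 [LOAD]
2. LOAD T1 → mem=4 r[T1]=4 [LOAD]
3. CAS T0 → mem=5 r[T0]=4 [OK]
4. LOAD T0 → mem=5 r[T0]=5 [LOAD]
5. CAS T0 → mem=6 r[T0]=5 [OK]
6. CAS T1 → mem=6 r[T1]=4 [RETRY]
7. LOAD T0 → mem=6 r[T0]=6 [LOAD]
8. CAS T0 → mem=7 r[T0]=6 [OK]
9. LOAD T1 → mem=7 r[T1]=7 [LOAD]
10. CAS T1 → mem=8 r[T1]=7 [OK]
Mismatch at 6.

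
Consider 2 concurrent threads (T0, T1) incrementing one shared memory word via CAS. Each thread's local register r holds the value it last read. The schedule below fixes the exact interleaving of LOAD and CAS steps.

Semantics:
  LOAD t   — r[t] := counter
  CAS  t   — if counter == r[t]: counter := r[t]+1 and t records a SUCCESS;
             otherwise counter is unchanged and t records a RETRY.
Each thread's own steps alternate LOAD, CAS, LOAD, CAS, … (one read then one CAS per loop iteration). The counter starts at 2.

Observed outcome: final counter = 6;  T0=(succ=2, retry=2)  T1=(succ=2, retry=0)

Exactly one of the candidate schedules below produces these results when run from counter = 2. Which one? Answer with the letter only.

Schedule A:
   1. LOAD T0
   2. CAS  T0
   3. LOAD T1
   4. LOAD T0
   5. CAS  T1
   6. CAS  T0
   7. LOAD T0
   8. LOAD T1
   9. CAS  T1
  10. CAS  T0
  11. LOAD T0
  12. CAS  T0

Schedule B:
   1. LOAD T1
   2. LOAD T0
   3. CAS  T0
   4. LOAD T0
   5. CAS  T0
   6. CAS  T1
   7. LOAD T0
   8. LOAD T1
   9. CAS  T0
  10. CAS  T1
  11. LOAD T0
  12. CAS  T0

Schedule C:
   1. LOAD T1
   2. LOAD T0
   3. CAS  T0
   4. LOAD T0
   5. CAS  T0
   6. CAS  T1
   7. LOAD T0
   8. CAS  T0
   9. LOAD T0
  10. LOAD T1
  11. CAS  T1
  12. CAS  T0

Run A:
[1] T0.load  rd  (counter 2, T0.r 2)
[2] T0.cas  hit  (counter 3, T0.r 2)
[3] T1.load  rd  (counter 3, T1.r 3)
[4] T0.load  rd  (counter 3, T0.r 3)
[5] T1.cas  hit  (counter 4, T1.r 3)
[6] T0.cas  miss  (counter 4, T0.r 3)
[7] T0.load  rd  (counter 4, T0.r 4)
[8] T1.load  rd  (counter 4, T1.r 4)
[9] T1.cas  hit  (counter 5, T1.r 4)
[10] T0.cas  miss  (counter 5, T0.r 4)
[11] T0.load  rd  (counter 5, T0.r 5)
[12] T0.cas  hit  (counter 6, T0.r 5)

A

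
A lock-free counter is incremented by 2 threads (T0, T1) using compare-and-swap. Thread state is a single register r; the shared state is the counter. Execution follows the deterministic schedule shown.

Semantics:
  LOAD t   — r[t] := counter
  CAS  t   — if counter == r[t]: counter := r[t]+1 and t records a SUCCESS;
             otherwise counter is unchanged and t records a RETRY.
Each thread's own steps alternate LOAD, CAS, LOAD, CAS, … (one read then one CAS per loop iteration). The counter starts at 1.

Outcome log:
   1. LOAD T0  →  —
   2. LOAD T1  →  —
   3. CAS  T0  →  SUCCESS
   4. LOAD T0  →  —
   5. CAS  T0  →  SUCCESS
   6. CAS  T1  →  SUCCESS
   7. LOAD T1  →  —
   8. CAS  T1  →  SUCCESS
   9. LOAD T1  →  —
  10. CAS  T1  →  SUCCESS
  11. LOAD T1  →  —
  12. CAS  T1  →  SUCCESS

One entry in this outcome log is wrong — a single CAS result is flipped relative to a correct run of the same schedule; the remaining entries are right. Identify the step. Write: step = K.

Reference trace:
T0 LOAD — after: cnt=1, r=1 — load
T1 LOAD — after: cnt=1, r=1 — load
T0 CAS — after: cnt=2, r=1 — ok
T0 LOAD — after: cnt=2, r=2 — load
T0 CAS — after: cnt=3, r=2 — ok
T1 CAS — after: cnt=3, r=1 — retry
T1 LOAD — after: cnt=3, r=3 — load
T1 CAS — after: cnt=4, r=3 — ok
T1 LOAD — after: cnt=4, r=4 — load
T1 CAS — after: cnt=5, r=4 — ok
T1 LOAD — after: cnt=5, r=5 — load
T1 CAS — after: cnt=6, r=5 — ok
Log disagrees first at step 6.

step = 6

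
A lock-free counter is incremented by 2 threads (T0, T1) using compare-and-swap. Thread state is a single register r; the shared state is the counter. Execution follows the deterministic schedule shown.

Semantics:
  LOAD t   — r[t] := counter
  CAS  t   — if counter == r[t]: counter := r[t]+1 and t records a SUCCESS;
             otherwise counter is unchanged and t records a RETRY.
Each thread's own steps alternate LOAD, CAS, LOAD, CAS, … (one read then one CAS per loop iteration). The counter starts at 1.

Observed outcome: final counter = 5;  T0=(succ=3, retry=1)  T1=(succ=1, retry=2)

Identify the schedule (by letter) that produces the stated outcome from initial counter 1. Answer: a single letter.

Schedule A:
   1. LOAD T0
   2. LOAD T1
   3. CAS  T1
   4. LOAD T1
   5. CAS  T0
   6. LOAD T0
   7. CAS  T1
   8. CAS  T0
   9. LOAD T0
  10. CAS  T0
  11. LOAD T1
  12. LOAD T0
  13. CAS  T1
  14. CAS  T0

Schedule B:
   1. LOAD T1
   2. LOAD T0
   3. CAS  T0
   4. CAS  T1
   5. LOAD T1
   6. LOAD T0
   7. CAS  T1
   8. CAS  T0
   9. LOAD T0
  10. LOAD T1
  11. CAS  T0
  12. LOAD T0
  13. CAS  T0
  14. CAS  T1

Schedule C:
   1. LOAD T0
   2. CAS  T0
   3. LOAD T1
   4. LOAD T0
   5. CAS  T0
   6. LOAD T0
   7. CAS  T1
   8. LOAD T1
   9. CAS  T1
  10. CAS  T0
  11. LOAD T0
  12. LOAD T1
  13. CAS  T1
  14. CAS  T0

Simulating candidate B:
T1 LOAD — after: cnt=1, r=1 — load
T0 LOAD — after: cnt=1, r=1 — load
T0 CAS — after: cnt=2, r=1 — ok
T1 CAS — after: cnt=2, r=1 — retry
T1 LOAD — after: cnt=2, r=2 — load
T0 LOAD — after: cnt=2, r=2 — load
T1 CAS — after: cnt=3, r=2 — ok
T0 CAS — after: cnt=3, r=2 — retry
T0 LOAD — after: cnt=3, r=3 — load
T1 LOAD — after: cnt=3, r=3 — load
T0 CAS — after: cnt=4, r=3 — ok
T0 LOAD — after: cnt=4, r=4 — load
T0 CAS — after: cnt=5, r=4 — ok
T1 CAS — after: cnt=5, r=3 — retry

B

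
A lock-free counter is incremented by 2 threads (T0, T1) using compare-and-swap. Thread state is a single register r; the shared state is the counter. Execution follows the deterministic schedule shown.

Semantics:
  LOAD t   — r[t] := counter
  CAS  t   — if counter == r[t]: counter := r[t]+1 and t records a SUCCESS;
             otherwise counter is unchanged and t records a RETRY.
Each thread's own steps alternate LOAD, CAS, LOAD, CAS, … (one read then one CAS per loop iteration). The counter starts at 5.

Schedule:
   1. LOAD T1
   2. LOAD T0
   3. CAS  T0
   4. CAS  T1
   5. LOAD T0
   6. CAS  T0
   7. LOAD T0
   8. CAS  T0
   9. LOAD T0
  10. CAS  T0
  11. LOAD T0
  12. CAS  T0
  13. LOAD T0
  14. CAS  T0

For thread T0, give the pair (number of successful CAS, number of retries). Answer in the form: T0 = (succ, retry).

T0 = (6, 0)

T1 LOAD — after: cnt=5, r=5 — load
T0 LOAD — after: cnt=5, r=5 — load
T0 CAS — after: cnt=6, r=5 — ok
T1 CAS — after: cnt=6, r=5 — retry
T0 LOAD — after: cnt=6, r=6 — load
T0 CAS — after: cnt=7, r=6 — ok
T0 LOAD — after: cnt=7, r=7 — load
T0 CAS — after: cnt=8, r=7 — ok
T0 LOAD — after: cnt=8, r=8 — load
T0 CAS — after: cnt=9, r=8 — ok
T0 LOAD — after: cnt=9, r=9 — load
T0 CAS — after: cnt=10, r=9 — ok
T0 LOAD — after: cnt=10, r=10 — load
T0 CAS — after: cnt=11, r=10 — ok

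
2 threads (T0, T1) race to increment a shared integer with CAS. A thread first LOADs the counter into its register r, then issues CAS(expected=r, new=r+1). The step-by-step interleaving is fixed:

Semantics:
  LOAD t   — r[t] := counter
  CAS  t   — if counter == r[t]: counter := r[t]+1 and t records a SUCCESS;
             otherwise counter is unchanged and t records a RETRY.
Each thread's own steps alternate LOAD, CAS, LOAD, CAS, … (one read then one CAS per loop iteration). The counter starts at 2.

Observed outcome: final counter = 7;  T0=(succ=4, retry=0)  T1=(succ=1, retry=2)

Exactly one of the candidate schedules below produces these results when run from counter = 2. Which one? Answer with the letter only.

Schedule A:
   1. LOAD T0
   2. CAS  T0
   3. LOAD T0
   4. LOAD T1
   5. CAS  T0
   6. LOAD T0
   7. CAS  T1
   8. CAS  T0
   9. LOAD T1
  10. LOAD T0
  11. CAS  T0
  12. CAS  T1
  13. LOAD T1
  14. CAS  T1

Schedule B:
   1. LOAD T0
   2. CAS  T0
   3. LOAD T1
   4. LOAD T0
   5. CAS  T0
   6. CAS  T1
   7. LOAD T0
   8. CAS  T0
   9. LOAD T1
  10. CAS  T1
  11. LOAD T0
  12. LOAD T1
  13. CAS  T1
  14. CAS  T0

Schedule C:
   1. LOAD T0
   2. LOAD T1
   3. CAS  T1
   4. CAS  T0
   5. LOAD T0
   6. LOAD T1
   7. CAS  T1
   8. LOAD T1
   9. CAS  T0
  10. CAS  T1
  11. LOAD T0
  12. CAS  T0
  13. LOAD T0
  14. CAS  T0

Tracing schedule A:
step 1: T0 LOAD ⇒ load; ctr=2 reg=2
step 2: T0 CAS ⇒ ok; ctr=3 reg=2
step 3: T0 LOAD ⇒ load; ctr=3 reg=3
step 4: T1 LOAD ⇒ load; ctr=3 reg=3
step 5: T0 CAS ⇒ ok; ctr=4 reg=3
step 6: T0 LOAD ⇒ load; ctr=4 reg=4
step 7: T1 CAS ⇒ retry; ctr=4 reg=3
step 8: T0 CAS ⇒ ok; ctr=5 reg=4
step 9: T1 LOAD ⇒ load; ctr=5 reg=5
step 10: T0 LOAD ⇒ load; ctr=5 reg=5
step 11: T0 CAS ⇒ ok; ctr=6 reg=5
step 12: T1 CAS ⇒ retry; ctr=6 reg=5
step 13: T1 LOAD ⇒ load; ctr=6 reg=6
step 14: T1 CAS ⇒ ok; ctr=7 reg=6

A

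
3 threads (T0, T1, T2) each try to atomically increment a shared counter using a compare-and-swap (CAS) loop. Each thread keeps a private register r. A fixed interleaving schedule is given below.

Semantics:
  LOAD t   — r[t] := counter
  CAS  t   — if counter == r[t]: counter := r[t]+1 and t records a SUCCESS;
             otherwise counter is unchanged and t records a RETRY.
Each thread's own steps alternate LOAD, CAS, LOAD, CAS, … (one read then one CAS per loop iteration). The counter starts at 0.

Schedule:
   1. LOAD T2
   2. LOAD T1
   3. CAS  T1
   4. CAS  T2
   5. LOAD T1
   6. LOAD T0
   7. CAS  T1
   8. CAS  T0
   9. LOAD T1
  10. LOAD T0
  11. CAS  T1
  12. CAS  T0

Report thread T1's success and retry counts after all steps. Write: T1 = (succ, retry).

#1 T2 reads 0
#2 T1 reads 0
#3 T1 CAS(0→1) writes; counter now 1
#4 T2 CAS(0→1) fails; counter now 1
#5 T1 reads 1
#6 T0 reads 1
#7 T1 CAS(1→2) writes; counter now 2
#8 T0 CAS(1→2) fails; counter now 2
#9 T1 reads 2
#10 T0 reads 2
#11 T1 CAS(2→3) writes; counter now 3
#12 T0 CAS(2→3) fails; counter now 3

T1 = (3, 0)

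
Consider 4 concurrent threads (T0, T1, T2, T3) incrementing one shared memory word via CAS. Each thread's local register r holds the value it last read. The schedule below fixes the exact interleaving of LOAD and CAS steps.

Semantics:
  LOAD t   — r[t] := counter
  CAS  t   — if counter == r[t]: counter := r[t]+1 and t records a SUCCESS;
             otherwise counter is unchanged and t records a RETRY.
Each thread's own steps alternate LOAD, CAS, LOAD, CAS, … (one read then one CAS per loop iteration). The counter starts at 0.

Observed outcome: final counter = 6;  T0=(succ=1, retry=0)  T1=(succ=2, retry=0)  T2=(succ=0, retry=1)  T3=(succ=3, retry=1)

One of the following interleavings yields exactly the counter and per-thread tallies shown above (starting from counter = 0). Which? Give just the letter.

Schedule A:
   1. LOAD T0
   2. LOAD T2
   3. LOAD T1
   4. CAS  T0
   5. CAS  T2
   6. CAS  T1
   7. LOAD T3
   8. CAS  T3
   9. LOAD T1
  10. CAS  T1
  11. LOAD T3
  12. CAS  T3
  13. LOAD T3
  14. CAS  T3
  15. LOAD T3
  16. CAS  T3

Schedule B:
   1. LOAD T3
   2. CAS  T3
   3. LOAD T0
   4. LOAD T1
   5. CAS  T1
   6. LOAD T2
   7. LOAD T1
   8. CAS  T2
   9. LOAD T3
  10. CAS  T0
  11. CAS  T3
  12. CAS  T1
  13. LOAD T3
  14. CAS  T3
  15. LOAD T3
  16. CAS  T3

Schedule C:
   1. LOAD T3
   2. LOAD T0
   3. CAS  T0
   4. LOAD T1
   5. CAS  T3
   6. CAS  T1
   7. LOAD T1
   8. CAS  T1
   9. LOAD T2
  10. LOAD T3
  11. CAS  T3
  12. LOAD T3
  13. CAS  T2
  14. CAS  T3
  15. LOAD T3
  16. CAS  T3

C

Simulating candidate C:
#1 T3 reads 0
#2 T0 reads 0
#3 T0 CAS(0→1) writes; counter now 1
#4 T1 reads 1
#5 T3 CAS(0→1) fails; counter now 1
#6 T1 CAS(1→2) writes; counter now 2
#7 T1 reads 2
#8 T1 CAS(2→3) writes; counter now 3
#9 T2 reads 3
#10 T3 reads 3
#11 T3 CAS(3→4) writes; counter now 4
#12 T3 reads 4
#13 T2 CAS(3→4) fails; counter now 4
#14 T3 CAS(4→5) writes; counter now 5
#15 T3 reads 5
#16 T3 CAS(5→6) writes; counter now 6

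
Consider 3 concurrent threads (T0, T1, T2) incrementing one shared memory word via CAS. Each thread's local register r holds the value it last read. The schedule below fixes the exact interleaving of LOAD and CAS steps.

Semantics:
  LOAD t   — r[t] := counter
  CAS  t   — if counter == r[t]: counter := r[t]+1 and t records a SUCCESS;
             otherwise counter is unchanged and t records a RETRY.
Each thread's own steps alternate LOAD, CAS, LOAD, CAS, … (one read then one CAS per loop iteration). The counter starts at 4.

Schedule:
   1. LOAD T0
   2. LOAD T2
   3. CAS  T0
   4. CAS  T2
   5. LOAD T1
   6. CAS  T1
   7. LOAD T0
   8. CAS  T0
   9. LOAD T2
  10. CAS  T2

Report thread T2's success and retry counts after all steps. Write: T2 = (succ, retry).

T2 = (1, 1)

#1 T0 reads 4
#2 T2 reads 4
#3 T0 CAS(4→5) writes; counter now 5
#4 T2 CAS(4→5) fails; counter now 5
#5 T1 reads 5
#6 T1 CAS(5→6) writes; counter now 6
#7 T0 reads 6
#8 T0 CAS(6→7) writes; counter now 7
#9 T2 reads 7
#10 T2 CAS(7→8) writes; counter now 8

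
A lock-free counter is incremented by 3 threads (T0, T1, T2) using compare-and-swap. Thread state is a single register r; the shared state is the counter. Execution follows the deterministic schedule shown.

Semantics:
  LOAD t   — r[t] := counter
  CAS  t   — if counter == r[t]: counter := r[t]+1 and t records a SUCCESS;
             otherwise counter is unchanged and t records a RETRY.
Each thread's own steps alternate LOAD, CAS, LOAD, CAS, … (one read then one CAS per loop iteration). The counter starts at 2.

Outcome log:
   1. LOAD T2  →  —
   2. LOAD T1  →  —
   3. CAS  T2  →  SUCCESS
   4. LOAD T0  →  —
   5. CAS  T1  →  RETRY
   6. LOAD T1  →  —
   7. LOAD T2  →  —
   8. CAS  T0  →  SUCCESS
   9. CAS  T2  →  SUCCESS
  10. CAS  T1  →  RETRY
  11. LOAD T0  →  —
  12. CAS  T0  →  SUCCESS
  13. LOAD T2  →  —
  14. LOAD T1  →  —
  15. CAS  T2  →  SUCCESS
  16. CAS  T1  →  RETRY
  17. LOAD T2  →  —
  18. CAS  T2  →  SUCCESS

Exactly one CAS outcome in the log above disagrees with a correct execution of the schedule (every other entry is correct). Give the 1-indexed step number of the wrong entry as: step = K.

Re-executing:
step 1: T2 LOAD ⇒ load; ctr=2 reg=2
step 2: T1 LOAD ⇒ load; ctr=2 reg=2
step 3: T2 CAS ⇒ ok; ctr=3 reg=2
step 4: T0 LOAD ⇒ load; ctr=3 reg=3
step 5: T1 CAS ⇒ retry; ctr=3 reg=2
step 6: T1 LOAD ⇒ load; ctr=3 reg=3
step 7: T2 LOAD ⇒ load; ctr=3 reg=3
step 8: T0 CAS ⇒ ok; ctr=4 reg=3
step 9: T2 CAS ⇒ retry; ctr=4 reg=3
step 10: T1 CAS ⇒ retry; ctr=4 reg=3
step 11: T0 LOAD ⇒ load; ctr=4 reg=4
step 12: T0 CAS ⇒ ok; ctr=5 reg=4
step 13: T2 LOAD ⇒ load; ctr=5 reg=5
step 14: T1 LOAD ⇒ load; ctr=5 reg=5
step 15: T2 CAS ⇒ ok; ctr=6 reg=5
step 16: T1 CAS ⇒ retry; ctr=6 reg=5
step 17: T2 LOAD ⇒ load; ctr=6 reg=6
step 18: T2 CAS ⇒ ok; ctr=7 reg=6
Flip is step 9.

step = 9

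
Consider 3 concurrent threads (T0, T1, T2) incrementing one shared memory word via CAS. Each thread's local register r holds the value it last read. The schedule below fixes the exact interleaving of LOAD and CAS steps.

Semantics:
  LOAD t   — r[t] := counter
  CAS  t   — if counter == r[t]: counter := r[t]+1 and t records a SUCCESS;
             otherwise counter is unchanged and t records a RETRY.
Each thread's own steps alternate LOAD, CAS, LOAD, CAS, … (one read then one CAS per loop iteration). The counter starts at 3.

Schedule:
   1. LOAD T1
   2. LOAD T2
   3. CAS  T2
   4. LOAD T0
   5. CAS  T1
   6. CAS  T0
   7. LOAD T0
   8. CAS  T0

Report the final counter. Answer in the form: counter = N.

counter = 6

[1] T1.load  rd  (counter 3, T1.r 3)
[2] T2.load  rd  (counter 3, T2.r 3)
[3] T2.cas  hit  (counter 4, T2.r 3)
[4] T0.load  rd  (counter 4, T0.r 4)
[5] T1.cas  miss  (counter 4, T1.r 3)
[6] T0.cas  hit  (counter 5, T0.r 4)
[7] T0.load  rd  (counter 5, T0.r 5)
[8] T0.cas  hit  (counter 6, T0.r 5)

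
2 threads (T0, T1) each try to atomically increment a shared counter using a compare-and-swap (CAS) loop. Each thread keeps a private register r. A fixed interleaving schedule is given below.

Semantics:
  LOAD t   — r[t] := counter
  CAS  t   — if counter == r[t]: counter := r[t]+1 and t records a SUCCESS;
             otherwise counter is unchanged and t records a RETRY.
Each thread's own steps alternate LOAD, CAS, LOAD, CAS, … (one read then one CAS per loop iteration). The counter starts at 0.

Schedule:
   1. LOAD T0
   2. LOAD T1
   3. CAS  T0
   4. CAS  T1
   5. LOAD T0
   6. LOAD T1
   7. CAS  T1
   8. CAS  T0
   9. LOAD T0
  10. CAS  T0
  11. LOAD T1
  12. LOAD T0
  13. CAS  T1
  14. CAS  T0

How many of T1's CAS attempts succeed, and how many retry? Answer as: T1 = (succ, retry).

[1] T0.load  rd  (counter 0, T0.r 0)
[2] T1.load  rd  (counter 0, T1.r 0)
[3] T0.cas  hit  (counter 1, T0.r 0)
[4] T1.cas  miss  (counter 1, T1.r 0)
[5] T0.load  rd  (counter 1, T0.r 1)
[6] T1.load  rd  (counter 1, T1.r 1)
[7] T1.cas  hit  (counter 2, T1.r 1)
[8] T0.cas  miss  (counter 2, T0.r 1)
[9] T0.load  rd  (counter 2, T0.r 2)
[10] T0.cas  hit  (counter 3, T0.r 2)
[11] T1.load  rd  (counter 3, T1.r 3)
[12] T0.load  rd  (counter 3, T0.r 3)
[13] T1.cas  hit  (counter 4, T1.r 3)
[14] T0.cas  miss  (counter 4, T0.r 3)

T1 = (2, 1)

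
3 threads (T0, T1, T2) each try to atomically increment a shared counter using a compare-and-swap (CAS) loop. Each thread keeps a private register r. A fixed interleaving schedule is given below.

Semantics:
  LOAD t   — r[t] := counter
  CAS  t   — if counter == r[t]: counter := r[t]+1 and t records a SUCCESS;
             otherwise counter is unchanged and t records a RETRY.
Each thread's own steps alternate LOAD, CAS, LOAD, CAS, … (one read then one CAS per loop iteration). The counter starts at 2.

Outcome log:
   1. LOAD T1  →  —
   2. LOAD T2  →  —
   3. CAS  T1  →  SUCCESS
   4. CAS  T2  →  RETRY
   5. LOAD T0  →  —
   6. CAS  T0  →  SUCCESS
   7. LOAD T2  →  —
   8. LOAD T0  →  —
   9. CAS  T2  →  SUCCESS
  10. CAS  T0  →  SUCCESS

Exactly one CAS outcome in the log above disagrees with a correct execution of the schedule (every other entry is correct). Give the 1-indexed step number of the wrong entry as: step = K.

step = 10

Correct run:
#1 T1 reads 2
#2 T2 reads 2
#3 T1 CAS(2→3) writes; counter now 3
#4 T2 CAS(2→3) fails; counter now 3
#5 T0 reads 3
#6 T0 CAS(3→4) writes; counter now 4
#7 T2 reads 4
#8 T0 reads 4
#9 T2 CAS(4→5) writes; counter now 5
#10 T0 CAS(4→5) fails; counter now 5
Mismatch at 10.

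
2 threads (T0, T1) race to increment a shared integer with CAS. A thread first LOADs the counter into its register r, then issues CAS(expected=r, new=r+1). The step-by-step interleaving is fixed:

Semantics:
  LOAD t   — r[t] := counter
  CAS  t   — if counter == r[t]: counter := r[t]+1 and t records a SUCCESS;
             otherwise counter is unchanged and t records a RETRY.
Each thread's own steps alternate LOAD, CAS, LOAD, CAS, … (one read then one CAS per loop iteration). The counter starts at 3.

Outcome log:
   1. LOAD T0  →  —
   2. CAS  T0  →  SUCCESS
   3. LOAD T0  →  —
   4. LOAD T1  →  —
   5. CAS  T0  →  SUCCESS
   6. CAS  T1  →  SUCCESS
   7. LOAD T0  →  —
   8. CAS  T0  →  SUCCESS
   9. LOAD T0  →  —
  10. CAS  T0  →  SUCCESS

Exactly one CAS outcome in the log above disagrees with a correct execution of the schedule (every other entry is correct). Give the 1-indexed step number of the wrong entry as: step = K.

step = 6

Reference trace:
[1] T0.load  rd  (counter 3, T0.r 3)
[2] T0.cas  hit  (counter 4, T0.r 3)
[3] T0.load  rd  (counter 4, T0.r 4)
[4] T1.load  rd  (counter 4, T1.r 4)
[5] T0.cas  hit  (counter 5, T0.r 4)
[6] T1.cas  miss  (counter 5, T1.r 4)
[7] T0.load  rd  (counter 5, T0.r 5)
[8] T0.cas  hit  (counter 6, T0.r 5)
[9] T0.load  rd  (counter 6, T0.r 6)
[10] T0.cas  hit  (counter 7, T0.r 6)
Mismatch at 6.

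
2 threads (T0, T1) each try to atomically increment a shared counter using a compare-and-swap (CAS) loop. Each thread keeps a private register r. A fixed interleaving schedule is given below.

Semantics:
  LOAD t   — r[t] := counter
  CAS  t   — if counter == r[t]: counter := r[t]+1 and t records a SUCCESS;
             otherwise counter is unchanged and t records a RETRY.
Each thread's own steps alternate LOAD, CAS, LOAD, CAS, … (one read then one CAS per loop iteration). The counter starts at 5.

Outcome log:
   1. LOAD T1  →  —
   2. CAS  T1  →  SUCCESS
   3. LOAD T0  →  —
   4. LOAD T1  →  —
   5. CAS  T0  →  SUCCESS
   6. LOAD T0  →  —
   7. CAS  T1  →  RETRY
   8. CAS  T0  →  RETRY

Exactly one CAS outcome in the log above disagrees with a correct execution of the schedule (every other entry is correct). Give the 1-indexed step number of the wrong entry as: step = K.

Re-executing:
1. LOAD T1 → mem=5 r[T1]=5 [LOAD]
2. CAS T1 → mem=6 r[T1]=5 [OK]
3. LOAD T0 → mem=6 r[T0]=6 [LOAD]
4. LOAD T1 → mem=6 r[T1]=6 [LOAD]
5. CAS T0 → mem=7 r[T0]=6 [OK]
6. LOAD T0 → mem=7 r[T0]=7 [LOAD]
7. CAS T1 → mem=7 r[T1]=6 [RETRY]
8. CAS T0 → mem=8 r[T0]=7 [OK]
Flip is step 8.

step = 8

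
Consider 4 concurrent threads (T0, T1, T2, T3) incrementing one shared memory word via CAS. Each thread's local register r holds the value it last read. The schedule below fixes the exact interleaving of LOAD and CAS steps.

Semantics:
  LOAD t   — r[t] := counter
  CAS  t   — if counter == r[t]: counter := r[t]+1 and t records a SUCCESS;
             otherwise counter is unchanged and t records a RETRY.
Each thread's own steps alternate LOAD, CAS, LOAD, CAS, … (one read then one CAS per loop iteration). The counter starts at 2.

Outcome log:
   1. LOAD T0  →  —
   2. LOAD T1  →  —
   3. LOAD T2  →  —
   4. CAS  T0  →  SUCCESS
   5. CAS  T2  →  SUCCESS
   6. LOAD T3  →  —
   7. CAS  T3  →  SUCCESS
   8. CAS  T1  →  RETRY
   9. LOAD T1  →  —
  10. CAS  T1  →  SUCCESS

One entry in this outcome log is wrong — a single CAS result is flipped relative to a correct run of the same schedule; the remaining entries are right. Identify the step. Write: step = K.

step = 5

Correct run:
1. LOAD T0 → mem=2 r[T0]=2 [LOAD]
2. LOAD T1 → mem=2 r[T1]=2 [LOAD]
3. LOAD T2 → mem=2 r[T2]=2 [LOAD]
4. CAS T0 → mem=3 r[T0]=2 [OK]
5. CAS T2 → mem=3 r[T2]=2 [RETRY]
6. LOAD T3 → mem=3 r[T3]=3 [LOAD]
7. CAS T3 → mem=4 r[T3]=3 [OK]
8. CAS T1 → mem=4 r[T1]=2 [RETRY]
9. LOAD T1 → mem=4 r[T1]=4 [LOAD]
10. CAS T1 → mem=5 r[T1]=4 [OK]
Flip is step 5.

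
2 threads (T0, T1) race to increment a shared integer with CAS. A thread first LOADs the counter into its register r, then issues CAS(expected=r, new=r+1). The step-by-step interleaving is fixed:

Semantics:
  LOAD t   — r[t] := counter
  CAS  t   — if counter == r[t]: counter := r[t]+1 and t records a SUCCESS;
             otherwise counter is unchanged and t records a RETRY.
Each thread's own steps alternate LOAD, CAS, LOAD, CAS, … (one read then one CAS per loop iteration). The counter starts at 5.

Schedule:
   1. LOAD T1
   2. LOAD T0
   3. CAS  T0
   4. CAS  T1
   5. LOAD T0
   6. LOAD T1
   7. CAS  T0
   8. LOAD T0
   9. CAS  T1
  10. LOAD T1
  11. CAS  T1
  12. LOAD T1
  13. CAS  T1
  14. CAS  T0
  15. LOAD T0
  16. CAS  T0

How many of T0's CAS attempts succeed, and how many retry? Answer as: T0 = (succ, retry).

T0 = (3, 1)

   1) LOAD T1:  M=5  r_T1=5
   2) LOAD T0:  M=5  r_T0=5
   3) CAS  T0:  M=6  r_T0=5 ✓
   4) CAS  T1:  M=6  r_T1=5 ✗
   5) LOAD T0:  M=6  r_T0=6
   6) LOAD T1:  M=6  r_T1=6
   7) CAS  T0:  M=7  r_T0=6 ✓
   8) LOAD T0:  M=7  r_T0=7
   9) CAS  T1:  M=7  r_T1=6 ✗
  10) LOAD T1:  M=7  r_T1=7
  11) CAS  T1:  M=8  r_T1=7 ✓
  12) LOAD T1:  M=8  r_T1=8
  13) CAS  T1:  M=9  r_T1=8 ✓
  14) CAS  T0:  M=9  r_T0=7 ✗
  15) LOAD T0:  M=9  r_T0=9
  16) CAS  T0:  M=10  r_T0=9 ✓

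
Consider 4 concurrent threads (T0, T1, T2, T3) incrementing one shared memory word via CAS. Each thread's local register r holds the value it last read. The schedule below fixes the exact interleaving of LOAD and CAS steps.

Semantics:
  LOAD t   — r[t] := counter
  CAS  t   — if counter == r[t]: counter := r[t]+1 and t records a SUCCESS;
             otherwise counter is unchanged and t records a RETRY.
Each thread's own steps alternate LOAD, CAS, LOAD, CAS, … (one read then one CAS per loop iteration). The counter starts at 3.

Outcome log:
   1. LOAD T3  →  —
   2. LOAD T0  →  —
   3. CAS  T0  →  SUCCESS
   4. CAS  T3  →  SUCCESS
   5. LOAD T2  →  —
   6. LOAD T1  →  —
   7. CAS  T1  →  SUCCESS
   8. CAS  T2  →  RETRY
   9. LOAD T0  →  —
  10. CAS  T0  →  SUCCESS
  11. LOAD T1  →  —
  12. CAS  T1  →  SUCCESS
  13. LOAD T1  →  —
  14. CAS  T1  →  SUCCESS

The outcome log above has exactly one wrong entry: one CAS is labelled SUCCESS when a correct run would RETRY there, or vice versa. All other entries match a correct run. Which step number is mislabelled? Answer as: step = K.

step = 4

Re-executing:
[1] T3.load  rd  (counter 3, T3.r 3)
[2] T0.load  rd  (counter 3, T0.r 3)
[3] T0.cas  hit  (counter 4, T0.r 3)
[4] T3.cas  miss  (counter 4, T3.r 3)
[5] T2.load  rd  (counter 4, T2.r 4)
[6] T1.load  rd  (counter 4, T1.r 4)
[7] T1.cas  hit  (counter 5, T1.r 4)
[8] T2.cas  miss  (counter 5, T2.r 4)
[9] T0.load  rd  (counter 5, T0.r 5)
[10] T0.cas  hit  (counter 6, T0.r 5)
[11] T1.load  rd  (counter 6, T1.r 6)
[12] T1.cas  hit  (counter 7, T1.r 6)
[13] T1.load  rd  (counter 7, T1.r 7)
[14] T1.cas  hit  (counter 8, T1.r 7)
Log disagrees first at step 4.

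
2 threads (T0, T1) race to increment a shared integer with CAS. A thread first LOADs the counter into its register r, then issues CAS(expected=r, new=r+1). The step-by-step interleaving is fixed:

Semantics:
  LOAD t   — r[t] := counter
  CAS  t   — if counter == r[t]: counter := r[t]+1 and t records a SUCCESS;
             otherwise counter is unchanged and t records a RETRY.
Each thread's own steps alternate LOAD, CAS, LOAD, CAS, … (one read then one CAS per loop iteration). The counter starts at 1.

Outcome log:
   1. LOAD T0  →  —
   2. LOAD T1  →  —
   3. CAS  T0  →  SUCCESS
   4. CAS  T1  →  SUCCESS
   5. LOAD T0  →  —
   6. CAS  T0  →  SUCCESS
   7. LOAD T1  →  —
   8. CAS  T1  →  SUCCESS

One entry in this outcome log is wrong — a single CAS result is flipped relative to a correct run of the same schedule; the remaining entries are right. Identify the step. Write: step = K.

Reference trace:
[1] T0.load  rd  (counter 1, T0.r 1)
[2] T1.load  rd  (counter 1, T1.r 1)
[3] T0.cas  hit  (counter 2, T0.r 1)
[4] T1.cas  miss  (counter 2, T1.r 1)
[5] T0.load  rd  (counter 2, T0.r 2)
[6] T0.cas  hit  (counter 3, T0.r 2)
[7] T1.load  rd  (counter 3, T1.r 3)
[8] T1.cas  hit  (counter 4, T1.r 3)
Flip is step 4.

step = 4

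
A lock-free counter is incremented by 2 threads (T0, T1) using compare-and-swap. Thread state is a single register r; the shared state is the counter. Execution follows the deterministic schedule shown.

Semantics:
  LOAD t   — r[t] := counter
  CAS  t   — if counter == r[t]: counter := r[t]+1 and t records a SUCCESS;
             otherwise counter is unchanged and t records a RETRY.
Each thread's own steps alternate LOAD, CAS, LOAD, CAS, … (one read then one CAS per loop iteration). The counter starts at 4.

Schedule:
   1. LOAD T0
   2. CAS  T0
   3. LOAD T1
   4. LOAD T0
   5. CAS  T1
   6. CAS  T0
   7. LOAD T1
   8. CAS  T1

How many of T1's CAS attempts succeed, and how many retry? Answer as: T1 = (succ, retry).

T1 = (2, 0)

1. LOAD T0 → mem=4 r[T0]=4 [LOAD]
2. CAS T0 → mem=5 r[T0]=4 [OK]
3. LOAD T1 → mem=5 r[T1]=5 [LOAD]
4. LOAD T0 → mem=5 r[T0]=5 [LOAD]
5. CAS T1 → mem=6 r[T1]=5 [OK]
6. CAS T0 → mem=6 r[T0]=5 [RETRY]
7. LOAD T1 → mem=6 r[T1]=6 [LOAD]
8. CAS T1 → mem=7 r[T1]=6 [OK]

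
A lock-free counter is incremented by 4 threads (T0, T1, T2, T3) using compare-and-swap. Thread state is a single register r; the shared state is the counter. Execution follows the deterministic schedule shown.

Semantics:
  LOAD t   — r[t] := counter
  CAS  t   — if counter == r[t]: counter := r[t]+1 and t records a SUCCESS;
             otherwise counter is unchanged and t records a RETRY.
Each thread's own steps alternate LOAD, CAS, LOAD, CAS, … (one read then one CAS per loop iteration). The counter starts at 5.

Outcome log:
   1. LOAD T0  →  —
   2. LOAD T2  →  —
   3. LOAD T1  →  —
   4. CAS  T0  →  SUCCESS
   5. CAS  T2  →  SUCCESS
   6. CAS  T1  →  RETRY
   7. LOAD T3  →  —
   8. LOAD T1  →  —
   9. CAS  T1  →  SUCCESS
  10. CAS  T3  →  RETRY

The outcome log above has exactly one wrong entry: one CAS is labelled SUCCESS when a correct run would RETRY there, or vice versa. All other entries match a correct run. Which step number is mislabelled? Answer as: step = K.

step = 5

Reference trace:
[1] T0.load  rd  (counter 5, T0.r 5)
[2] T2.load  rd  (counter 5, T2.r 5)
[3] T1.load  rd  (counter 5, T1.r 5)
[4] T0.cas  hit  (counter 6, T0.r 5)
[5] T2.cas  miss  (counter 6, T2.r 5)
[6] T1.cas  miss  (counter 6, T1.r 5)
[7] T3.load  rd  (counter 6, T3.r 6)
[8] T1.load  rd  (counter 6, T1.r 6)
[9] T1.cas  hit  (counter 7, T1.r 6)
[10] T3.cas  miss  (counter 7, T3.r 6)
Log disagrees first at step 5.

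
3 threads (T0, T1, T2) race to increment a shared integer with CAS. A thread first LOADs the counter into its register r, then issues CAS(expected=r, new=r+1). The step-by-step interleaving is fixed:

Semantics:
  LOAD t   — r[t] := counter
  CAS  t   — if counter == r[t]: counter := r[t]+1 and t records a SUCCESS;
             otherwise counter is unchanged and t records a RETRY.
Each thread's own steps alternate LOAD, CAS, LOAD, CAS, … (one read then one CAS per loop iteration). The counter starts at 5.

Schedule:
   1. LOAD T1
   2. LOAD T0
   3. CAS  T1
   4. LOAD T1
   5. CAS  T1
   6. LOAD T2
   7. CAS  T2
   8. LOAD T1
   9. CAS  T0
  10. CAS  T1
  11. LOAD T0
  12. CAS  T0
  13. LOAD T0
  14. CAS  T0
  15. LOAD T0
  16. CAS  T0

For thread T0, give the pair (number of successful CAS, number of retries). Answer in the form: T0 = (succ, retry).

T0 = (3, 1)

step 1: T1 LOAD ⇒ load; ctr=5 reg=5
step 2: T0 LOAD ⇒ load; ctr=5 reg=5
step 3: T1 CAS ⇒ ok; ctr=6 reg=5
step 4: T1 LOAD ⇒ load; ctr=6 reg=6
step 5: T1 CAS ⇒ ok; ctr=7 reg=6
step 6: T2 LOAD ⇒ load; ctr=7 reg=7
step 7: T2 CAS ⇒ ok; ctr=8 reg=7
step 8: T1 LOAD ⇒ load; ctr=8 reg=8
step 9: T0 CAS ⇒ retry; ctr=8 reg=5
step 10: T1 CAS ⇒ ok; ctr=9 reg=8
step 11: T0 LOAD ⇒ load; ctr=9 reg=9
step 12: T0 CAS ⇒ ok; ctr=10 reg=9
step 13: T0 LOAD ⇒ load; ctr=10 reg=10
step 14: T0 CAS ⇒ ok; ctr=11 reg=10
step 15: T0 LOAD ⇒ load; ctr=11 reg=11
step 16: T0 CAS ⇒ ok; ctr=12 reg=11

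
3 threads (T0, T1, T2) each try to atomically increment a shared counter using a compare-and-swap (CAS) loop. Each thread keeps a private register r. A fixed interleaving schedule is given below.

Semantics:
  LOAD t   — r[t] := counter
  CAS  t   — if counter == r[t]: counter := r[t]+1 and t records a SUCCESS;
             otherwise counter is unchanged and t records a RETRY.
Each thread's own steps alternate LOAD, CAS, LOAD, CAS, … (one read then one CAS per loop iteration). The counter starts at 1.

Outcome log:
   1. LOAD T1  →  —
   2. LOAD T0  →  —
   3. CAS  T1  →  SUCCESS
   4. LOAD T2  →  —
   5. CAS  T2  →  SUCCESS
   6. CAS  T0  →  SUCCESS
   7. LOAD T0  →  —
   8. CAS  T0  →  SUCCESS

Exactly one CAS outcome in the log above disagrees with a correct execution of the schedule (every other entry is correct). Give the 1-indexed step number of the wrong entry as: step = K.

step = 6

Re-executing:
T1 LOAD — after: cnt=1, r=1 — load
T0 LOAD — after: cnt=1, r=1 — load
T1 CAS — after: cnt=2, r=1 — ok
T2 LOAD — after: cnt=2, r=2 — load
T2 CAS — after: cnt=3, r=2 — ok
T0 CAS — after: cnt=3, r=1 — retry
T0 LOAD — after: cnt=3, r=3 — load
T0 CAS — after: cnt=4, r=3 — ok
Log disagrees first at step 6.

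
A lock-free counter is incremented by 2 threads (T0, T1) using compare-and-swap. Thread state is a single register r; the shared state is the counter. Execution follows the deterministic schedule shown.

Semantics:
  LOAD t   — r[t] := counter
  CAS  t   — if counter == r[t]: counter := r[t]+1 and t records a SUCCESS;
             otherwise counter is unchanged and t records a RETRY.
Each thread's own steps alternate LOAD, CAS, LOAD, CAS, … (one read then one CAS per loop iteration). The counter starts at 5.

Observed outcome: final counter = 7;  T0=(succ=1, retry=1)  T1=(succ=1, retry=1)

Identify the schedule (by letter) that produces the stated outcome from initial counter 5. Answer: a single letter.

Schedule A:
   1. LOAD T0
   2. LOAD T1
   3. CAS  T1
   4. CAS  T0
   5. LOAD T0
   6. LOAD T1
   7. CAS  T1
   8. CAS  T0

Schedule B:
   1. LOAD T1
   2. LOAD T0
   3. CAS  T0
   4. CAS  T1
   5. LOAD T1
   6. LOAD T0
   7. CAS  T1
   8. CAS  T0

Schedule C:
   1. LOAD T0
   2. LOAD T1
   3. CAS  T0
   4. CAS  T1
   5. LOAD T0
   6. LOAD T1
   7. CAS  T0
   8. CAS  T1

B

Simulating candidate B:
[1] T1.load  rd  (counter 5, T1.r 5)
[2] T0.load  rd  (counter 5, T0.r 5)
[3] T0.cas  hit  (counter 6, T0.r 5)
[4] T1.cas  miss  (counter 6, T1.r 5)
[5] T1.load  rd  (counter 6, T1.r 6)
[6] T0.load  rd  (counter 6, T0.r 6)
[7] T1.cas  hit  (counter 7, T1.r 6)
[8] T0.cas  miss  (counter 7, T0.r 6)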